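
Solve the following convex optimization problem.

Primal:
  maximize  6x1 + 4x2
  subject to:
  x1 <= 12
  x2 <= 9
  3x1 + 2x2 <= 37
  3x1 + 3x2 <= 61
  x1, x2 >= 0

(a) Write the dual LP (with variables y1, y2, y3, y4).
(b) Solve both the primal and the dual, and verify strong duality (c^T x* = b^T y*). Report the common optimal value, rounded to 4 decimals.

The standard primal-dual pair for 'max c^T x s.t. A x <= b, x >= 0' is:
  Dual:  min b^T y  s.t.  A^T y >= c,  y >= 0.

So the dual LP is:
  minimize  12y1 + 9y2 + 37y3 + 61y4
  subject to:
    y1 + 3y3 + 3y4 >= 6
    y2 + 2y3 + 3y4 >= 4
    y1, y2, y3, y4 >= 0

Solving the primal: x* = (12, 0.5).
  primal value c^T x* = 74.
Solving the dual: y* = (0, 0, 2, 0).
  dual value b^T y* = 74.
Strong duality: c^T x* = b^T y*. Confirmed.

74


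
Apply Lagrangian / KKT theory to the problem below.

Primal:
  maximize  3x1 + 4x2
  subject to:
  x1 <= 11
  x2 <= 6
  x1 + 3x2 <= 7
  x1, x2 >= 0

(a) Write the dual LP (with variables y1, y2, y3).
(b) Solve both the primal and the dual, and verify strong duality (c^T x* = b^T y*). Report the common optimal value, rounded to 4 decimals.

The standard primal-dual pair for 'max c^T x s.t. A x <= b, x >= 0' is:
  Dual:  min b^T y  s.t.  A^T y >= c,  y >= 0.

So the dual LP is:
  minimize  11y1 + 6y2 + 7y3
  subject to:
    y1 + y3 >= 3
    y2 + 3y3 >= 4
    y1, y2, y3 >= 0

Solving the primal: x* = (7, 0).
  primal value c^T x* = 21.
Solving the dual: y* = (0, 0, 3).
  dual value b^T y* = 21.
Strong duality: c^T x* = b^T y*. Confirmed.

21


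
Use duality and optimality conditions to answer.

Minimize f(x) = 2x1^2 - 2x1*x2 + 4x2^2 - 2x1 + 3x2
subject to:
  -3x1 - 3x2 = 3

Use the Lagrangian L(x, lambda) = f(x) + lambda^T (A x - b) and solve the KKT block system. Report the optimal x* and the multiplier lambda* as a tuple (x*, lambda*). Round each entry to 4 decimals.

Form the Lagrangian:
  L(x, lambda) = (1/2) x^T Q x + c^T x + lambda^T (A x - b)
Stationarity (grad_x L = 0): Q x + c + A^T lambda = 0.
Primal feasibility: A x = b.

This gives the KKT block system:
  [ Q   A^T ] [ x     ]   [-c ]
  [ A    0  ] [ lambda ] = [ b ]

Solving the linear system:
  x*      = (-0.3125, -0.6875)
  lambda* = (-0.625)
  f(x*)   = 0.2188

x* = (-0.3125, -0.6875), lambda* = (-0.625)


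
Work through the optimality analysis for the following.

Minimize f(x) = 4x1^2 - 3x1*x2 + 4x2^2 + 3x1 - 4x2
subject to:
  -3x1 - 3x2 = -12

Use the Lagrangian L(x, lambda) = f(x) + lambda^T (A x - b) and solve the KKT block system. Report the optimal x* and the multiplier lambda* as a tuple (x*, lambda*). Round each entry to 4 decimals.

Form the Lagrangian:
  L(x, lambda) = (1/2) x^T Q x + c^T x + lambda^T (A x - b)
Stationarity (grad_x L = 0): Q x + c + A^T lambda = 0.
Primal feasibility: A x = b.

This gives the KKT block system:
  [ Q   A^T ] [ x     ]   [-c ]
  [ A    0  ] [ lambda ] = [ b ]

Solving the linear system:
  x*      = (1.6818, 2.3182)
  lambda* = (3.1667)
  f(x*)   = 16.8864

x* = (1.6818, 2.3182), lambda* = (3.1667)


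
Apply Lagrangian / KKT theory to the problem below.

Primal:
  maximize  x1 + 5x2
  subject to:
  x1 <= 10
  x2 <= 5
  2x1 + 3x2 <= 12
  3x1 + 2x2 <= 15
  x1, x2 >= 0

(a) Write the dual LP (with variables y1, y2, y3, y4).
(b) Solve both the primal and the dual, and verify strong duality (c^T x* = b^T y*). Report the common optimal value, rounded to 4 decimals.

The standard primal-dual pair for 'max c^T x s.t. A x <= b, x >= 0' is:
  Dual:  min b^T y  s.t.  A^T y >= c,  y >= 0.

So the dual LP is:
  minimize  10y1 + 5y2 + 12y3 + 15y4
  subject to:
    y1 + 2y3 + 3y4 >= 1
    y2 + 3y3 + 2y4 >= 5
    y1, y2, y3, y4 >= 0

Solving the primal: x* = (0, 4).
  primal value c^T x* = 20.
Solving the dual: y* = (0, 0, 1.6667, 0).
  dual value b^T y* = 20.
Strong duality: c^T x* = b^T y*. Confirmed.

20


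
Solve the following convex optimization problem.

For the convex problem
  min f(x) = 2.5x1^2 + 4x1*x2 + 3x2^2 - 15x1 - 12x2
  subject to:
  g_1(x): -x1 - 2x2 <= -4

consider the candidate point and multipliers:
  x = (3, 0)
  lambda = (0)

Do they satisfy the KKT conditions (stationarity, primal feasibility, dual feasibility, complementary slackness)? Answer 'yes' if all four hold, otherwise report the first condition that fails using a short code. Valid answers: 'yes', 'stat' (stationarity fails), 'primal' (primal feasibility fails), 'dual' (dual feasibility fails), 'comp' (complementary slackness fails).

Gradient of f: grad f(x) = Q x + c = (0, 0)
Constraint values g_i(x) = a_i^T x - b_i:
  g_1((3, 0)) = 1
Stationarity residual: grad f(x) + sum_i lambda_i a_i = (0, 0)
  -> stationarity OK
Primal feasibility (all g_i <= 0): FAILS
Dual feasibility (all lambda_i >= 0): OK
Complementary slackness (lambda_i * g_i(x) = 0 for all i): OK

Verdict: the first failing condition is primal_feasibility -> primal.

primal


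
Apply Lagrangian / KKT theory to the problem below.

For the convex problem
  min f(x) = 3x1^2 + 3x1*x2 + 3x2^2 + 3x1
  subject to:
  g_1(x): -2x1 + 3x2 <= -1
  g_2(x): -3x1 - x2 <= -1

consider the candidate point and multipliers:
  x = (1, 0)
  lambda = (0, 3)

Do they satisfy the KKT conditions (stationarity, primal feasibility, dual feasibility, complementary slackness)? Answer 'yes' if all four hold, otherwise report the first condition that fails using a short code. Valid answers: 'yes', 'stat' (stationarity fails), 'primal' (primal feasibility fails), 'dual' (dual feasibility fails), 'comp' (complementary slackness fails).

Gradient of f: grad f(x) = Q x + c = (9, 3)
Constraint values g_i(x) = a_i^T x - b_i:
  g_1((1, 0)) = -1
  g_2((1, 0)) = -2
Stationarity residual: grad f(x) + sum_i lambda_i a_i = (0, 0)
  -> stationarity OK
Primal feasibility (all g_i <= 0): OK
Dual feasibility (all lambda_i >= 0): OK
Complementary slackness (lambda_i * g_i(x) = 0 for all i): FAILS

Verdict: the first failing condition is complementary_slackness -> comp.

comp


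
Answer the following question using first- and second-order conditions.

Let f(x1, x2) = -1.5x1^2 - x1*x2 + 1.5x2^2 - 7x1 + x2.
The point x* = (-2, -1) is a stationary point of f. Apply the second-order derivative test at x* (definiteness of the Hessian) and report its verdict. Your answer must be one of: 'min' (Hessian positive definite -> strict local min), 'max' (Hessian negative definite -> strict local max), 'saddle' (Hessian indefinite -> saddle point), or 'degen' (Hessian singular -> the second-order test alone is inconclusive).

Compute the Hessian H = grad^2 f:
  H = [[-3, -1], [-1, 3]]
Verify stationarity: grad f(x*) = H x* + g = (0, 0).
Eigenvalues of H: -3.1623, 3.1623.
Eigenvalues have mixed signs, so H is indefinite -> x* is a saddle point.

saddle


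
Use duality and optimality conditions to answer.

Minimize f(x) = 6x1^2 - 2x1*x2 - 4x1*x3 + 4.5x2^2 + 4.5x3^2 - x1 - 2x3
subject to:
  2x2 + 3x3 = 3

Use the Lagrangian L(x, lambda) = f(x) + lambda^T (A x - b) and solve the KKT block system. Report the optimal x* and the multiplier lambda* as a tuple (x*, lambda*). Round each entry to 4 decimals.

Form the Lagrangian:
  L(x, lambda) = (1/2) x^T Q x + c^T x + lambda^T (A x - b)
Stationarity (grad_x L = 0): Q x + c + A^T lambda = 0.
Primal feasibility: A x = b.

This gives the KKT block system:
  [ Q   A^T ] [ x     ]   [-c ]
  [ A    0  ] [ lambda ] = [ b ]

Solving the linear system:
  x*      = (0.3979, 0.3386, 0.7743)
  lambda* = (-1.1257)
  f(x*)   = 0.7154

x* = (0.3979, 0.3386, 0.7743), lambda* = (-1.1257)


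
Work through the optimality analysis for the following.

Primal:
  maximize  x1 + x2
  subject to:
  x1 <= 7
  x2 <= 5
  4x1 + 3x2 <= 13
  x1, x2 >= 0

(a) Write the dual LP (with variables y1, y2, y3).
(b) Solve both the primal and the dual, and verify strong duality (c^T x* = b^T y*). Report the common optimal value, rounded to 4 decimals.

The standard primal-dual pair for 'max c^T x s.t. A x <= b, x >= 0' is:
  Dual:  min b^T y  s.t.  A^T y >= c,  y >= 0.

So the dual LP is:
  minimize  7y1 + 5y2 + 13y3
  subject to:
    y1 + 4y3 >= 1
    y2 + 3y3 >= 1
    y1, y2, y3 >= 0

Solving the primal: x* = (0, 4.3333).
  primal value c^T x* = 4.3333.
Solving the dual: y* = (0, 0, 0.3333).
  dual value b^T y* = 4.3333.
Strong duality: c^T x* = b^T y*. Confirmed.

4.3333


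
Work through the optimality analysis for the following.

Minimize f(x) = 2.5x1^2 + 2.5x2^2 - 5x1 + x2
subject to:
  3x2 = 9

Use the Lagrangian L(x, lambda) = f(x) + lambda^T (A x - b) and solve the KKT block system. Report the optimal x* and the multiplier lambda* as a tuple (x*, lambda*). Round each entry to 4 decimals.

Form the Lagrangian:
  L(x, lambda) = (1/2) x^T Q x + c^T x + lambda^T (A x - b)
Stationarity (grad_x L = 0): Q x + c + A^T lambda = 0.
Primal feasibility: A x = b.

This gives the KKT block system:
  [ Q   A^T ] [ x     ]   [-c ]
  [ A    0  ] [ lambda ] = [ b ]

Solving the linear system:
  x*      = (1, 3)
  lambda* = (-5.3333)
  f(x*)   = 23

x* = (1, 3), lambda* = (-5.3333)


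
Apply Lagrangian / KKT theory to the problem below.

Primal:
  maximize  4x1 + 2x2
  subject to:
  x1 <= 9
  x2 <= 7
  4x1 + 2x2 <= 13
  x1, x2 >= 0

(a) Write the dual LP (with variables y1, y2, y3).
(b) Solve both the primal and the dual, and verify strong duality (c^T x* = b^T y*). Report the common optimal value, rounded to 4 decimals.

The standard primal-dual pair for 'max c^T x s.t. A x <= b, x >= 0' is:
  Dual:  min b^T y  s.t.  A^T y >= c,  y >= 0.

So the dual LP is:
  minimize  9y1 + 7y2 + 13y3
  subject to:
    y1 + 4y3 >= 4
    y2 + 2y3 >= 2
    y1, y2, y3 >= 0

Solving the primal: x* = (3.25, 0).
  primal value c^T x* = 13.
Solving the dual: y* = (0, 0, 1).
  dual value b^T y* = 13.
Strong duality: c^T x* = b^T y*. Confirmed.

13


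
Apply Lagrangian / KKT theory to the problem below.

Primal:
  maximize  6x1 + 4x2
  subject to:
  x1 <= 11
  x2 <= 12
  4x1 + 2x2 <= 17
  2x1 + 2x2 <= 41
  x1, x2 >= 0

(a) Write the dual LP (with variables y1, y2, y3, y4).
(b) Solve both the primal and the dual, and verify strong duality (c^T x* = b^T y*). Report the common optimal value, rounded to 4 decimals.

The standard primal-dual pair for 'max c^T x s.t. A x <= b, x >= 0' is:
  Dual:  min b^T y  s.t.  A^T y >= c,  y >= 0.

So the dual LP is:
  minimize  11y1 + 12y2 + 17y3 + 41y4
  subject to:
    y1 + 4y3 + 2y4 >= 6
    y2 + 2y3 + 2y4 >= 4
    y1, y2, y3, y4 >= 0

Solving the primal: x* = (0, 8.5).
  primal value c^T x* = 34.
Solving the dual: y* = (0, 0, 2, 0).
  dual value b^T y* = 34.
Strong duality: c^T x* = b^T y*. Confirmed.

34


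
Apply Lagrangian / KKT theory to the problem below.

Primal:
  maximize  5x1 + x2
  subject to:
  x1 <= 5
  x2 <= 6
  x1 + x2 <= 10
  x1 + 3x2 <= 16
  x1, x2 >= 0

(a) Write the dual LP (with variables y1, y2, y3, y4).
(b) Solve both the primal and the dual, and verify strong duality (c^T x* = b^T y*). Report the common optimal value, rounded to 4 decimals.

The standard primal-dual pair for 'max c^T x s.t. A x <= b, x >= 0' is:
  Dual:  min b^T y  s.t.  A^T y >= c,  y >= 0.

So the dual LP is:
  minimize  5y1 + 6y2 + 10y3 + 16y4
  subject to:
    y1 + y3 + y4 >= 5
    y2 + y3 + 3y4 >= 1
    y1, y2, y3, y4 >= 0

Solving the primal: x* = (5, 3.6667).
  primal value c^T x* = 28.6667.
Solving the dual: y* = (4.6667, 0, 0, 0.3333).
  dual value b^T y* = 28.6667.
Strong duality: c^T x* = b^T y*. Confirmed.

28.6667


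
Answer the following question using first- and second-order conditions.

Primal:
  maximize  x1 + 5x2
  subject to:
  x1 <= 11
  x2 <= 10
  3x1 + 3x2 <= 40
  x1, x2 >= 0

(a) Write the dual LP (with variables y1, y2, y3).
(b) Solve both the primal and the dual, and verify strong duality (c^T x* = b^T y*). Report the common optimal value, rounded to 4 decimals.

The standard primal-dual pair for 'max c^T x s.t. A x <= b, x >= 0' is:
  Dual:  min b^T y  s.t.  A^T y >= c,  y >= 0.

So the dual LP is:
  minimize  11y1 + 10y2 + 40y3
  subject to:
    y1 + 3y3 >= 1
    y2 + 3y3 >= 5
    y1, y2, y3 >= 0

Solving the primal: x* = (3.3333, 10).
  primal value c^T x* = 53.3333.
Solving the dual: y* = (0, 4, 0.3333).
  dual value b^T y* = 53.3333.
Strong duality: c^T x* = b^T y*. Confirmed.

53.3333


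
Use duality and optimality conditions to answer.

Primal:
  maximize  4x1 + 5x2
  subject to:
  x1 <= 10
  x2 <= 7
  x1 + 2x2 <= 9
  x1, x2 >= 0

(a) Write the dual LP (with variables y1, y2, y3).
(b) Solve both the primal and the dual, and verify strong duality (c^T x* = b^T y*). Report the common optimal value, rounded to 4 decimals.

The standard primal-dual pair for 'max c^T x s.t. A x <= b, x >= 0' is:
  Dual:  min b^T y  s.t.  A^T y >= c,  y >= 0.

So the dual LP is:
  minimize  10y1 + 7y2 + 9y3
  subject to:
    y1 + y3 >= 4
    y2 + 2y3 >= 5
    y1, y2, y3 >= 0

Solving the primal: x* = (9, 0).
  primal value c^T x* = 36.
Solving the dual: y* = (0, 0, 4).
  dual value b^T y* = 36.
Strong duality: c^T x* = b^T y*. Confirmed.

36


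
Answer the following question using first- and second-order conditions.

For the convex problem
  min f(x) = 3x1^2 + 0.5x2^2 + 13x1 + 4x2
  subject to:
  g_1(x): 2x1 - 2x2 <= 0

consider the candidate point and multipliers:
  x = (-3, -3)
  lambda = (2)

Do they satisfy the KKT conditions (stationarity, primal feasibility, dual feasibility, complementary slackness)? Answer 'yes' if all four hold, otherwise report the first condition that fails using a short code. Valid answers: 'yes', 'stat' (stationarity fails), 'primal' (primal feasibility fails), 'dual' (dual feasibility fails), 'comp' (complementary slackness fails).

Gradient of f: grad f(x) = Q x + c = (-5, 1)
Constraint values g_i(x) = a_i^T x - b_i:
  g_1((-3, -3)) = 0
Stationarity residual: grad f(x) + sum_i lambda_i a_i = (-1, -3)
  -> stationarity FAILS
Primal feasibility (all g_i <= 0): OK
Dual feasibility (all lambda_i >= 0): OK
Complementary slackness (lambda_i * g_i(x) = 0 for all i): OK

Verdict: the first failing condition is stationarity -> stat.

stat


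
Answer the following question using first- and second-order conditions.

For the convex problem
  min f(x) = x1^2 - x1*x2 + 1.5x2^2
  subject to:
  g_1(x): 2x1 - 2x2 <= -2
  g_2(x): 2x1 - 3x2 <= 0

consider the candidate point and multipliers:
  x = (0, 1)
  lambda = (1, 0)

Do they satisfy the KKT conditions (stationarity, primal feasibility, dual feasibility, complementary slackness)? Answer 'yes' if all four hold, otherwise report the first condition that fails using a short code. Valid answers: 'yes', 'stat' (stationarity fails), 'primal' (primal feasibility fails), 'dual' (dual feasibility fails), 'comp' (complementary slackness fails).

Gradient of f: grad f(x) = Q x + c = (-1, 3)
Constraint values g_i(x) = a_i^T x - b_i:
  g_1((0, 1)) = 0
  g_2((0, 1)) = -3
Stationarity residual: grad f(x) + sum_i lambda_i a_i = (1, 1)
  -> stationarity FAILS
Primal feasibility (all g_i <= 0): OK
Dual feasibility (all lambda_i >= 0): OK
Complementary slackness (lambda_i * g_i(x) = 0 for all i): OK

Verdict: the first failing condition is stationarity -> stat.

stat


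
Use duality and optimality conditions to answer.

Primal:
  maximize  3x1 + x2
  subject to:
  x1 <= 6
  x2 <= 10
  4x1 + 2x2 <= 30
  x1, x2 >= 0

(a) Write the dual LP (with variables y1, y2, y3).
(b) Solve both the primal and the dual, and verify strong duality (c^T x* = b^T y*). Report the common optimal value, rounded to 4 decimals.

The standard primal-dual pair for 'max c^T x s.t. A x <= b, x >= 0' is:
  Dual:  min b^T y  s.t.  A^T y >= c,  y >= 0.

So the dual LP is:
  minimize  6y1 + 10y2 + 30y3
  subject to:
    y1 + 4y3 >= 3
    y2 + 2y3 >= 1
    y1, y2, y3 >= 0

Solving the primal: x* = (6, 3).
  primal value c^T x* = 21.
Solving the dual: y* = (1, 0, 0.5).
  dual value b^T y* = 21.
Strong duality: c^T x* = b^T y*. Confirmed.

21


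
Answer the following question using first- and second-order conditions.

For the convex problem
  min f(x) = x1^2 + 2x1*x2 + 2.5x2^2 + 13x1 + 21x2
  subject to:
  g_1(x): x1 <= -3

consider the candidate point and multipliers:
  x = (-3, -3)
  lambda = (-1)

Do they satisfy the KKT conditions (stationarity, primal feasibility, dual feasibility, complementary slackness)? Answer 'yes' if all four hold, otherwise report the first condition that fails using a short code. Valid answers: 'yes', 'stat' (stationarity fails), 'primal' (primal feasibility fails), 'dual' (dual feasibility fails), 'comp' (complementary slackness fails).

Gradient of f: grad f(x) = Q x + c = (1, 0)
Constraint values g_i(x) = a_i^T x - b_i:
  g_1((-3, -3)) = 0
Stationarity residual: grad f(x) + sum_i lambda_i a_i = (0, 0)
  -> stationarity OK
Primal feasibility (all g_i <= 0): OK
Dual feasibility (all lambda_i >= 0): FAILS
Complementary slackness (lambda_i * g_i(x) = 0 for all i): OK

Verdict: the first failing condition is dual_feasibility -> dual.

dual


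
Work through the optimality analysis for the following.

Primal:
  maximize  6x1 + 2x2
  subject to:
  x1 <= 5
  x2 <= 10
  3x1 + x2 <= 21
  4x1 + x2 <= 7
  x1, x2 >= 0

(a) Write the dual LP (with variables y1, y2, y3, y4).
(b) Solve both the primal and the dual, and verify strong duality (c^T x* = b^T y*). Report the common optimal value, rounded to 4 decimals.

The standard primal-dual pair for 'max c^T x s.t. A x <= b, x >= 0' is:
  Dual:  min b^T y  s.t.  A^T y >= c,  y >= 0.

So the dual LP is:
  minimize  5y1 + 10y2 + 21y3 + 7y4
  subject to:
    y1 + 3y3 + 4y4 >= 6
    y2 + y3 + y4 >= 2
    y1, y2, y3, y4 >= 0

Solving the primal: x* = (0, 7).
  primal value c^T x* = 14.
Solving the dual: y* = (0, 0, 0, 2).
  dual value b^T y* = 14.
Strong duality: c^T x* = b^T y*. Confirmed.

14


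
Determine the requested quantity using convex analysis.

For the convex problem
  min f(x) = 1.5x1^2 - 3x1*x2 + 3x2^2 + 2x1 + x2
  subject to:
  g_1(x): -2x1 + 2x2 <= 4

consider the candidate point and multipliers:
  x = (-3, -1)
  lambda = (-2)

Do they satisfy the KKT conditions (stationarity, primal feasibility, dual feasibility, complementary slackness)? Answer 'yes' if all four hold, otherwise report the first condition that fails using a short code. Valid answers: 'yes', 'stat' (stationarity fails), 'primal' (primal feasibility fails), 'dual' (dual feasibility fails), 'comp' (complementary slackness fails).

Gradient of f: grad f(x) = Q x + c = (-4, 4)
Constraint values g_i(x) = a_i^T x - b_i:
  g_1((-3, -1)) = 0
Stationarity residual: grad f(x) + sum_i lambda_i a_i = (0, 0)
  -> stationarity OK
Primal feasibility (all g_i <= 0): OK
Dual feasibility (all lambda_i >= 0): FAILS
Complementary slackness (lambda_i * g_i(x) = 0 for all i): OK

Verdict: the first failing condition is dual_feasibility -> dual.

dual


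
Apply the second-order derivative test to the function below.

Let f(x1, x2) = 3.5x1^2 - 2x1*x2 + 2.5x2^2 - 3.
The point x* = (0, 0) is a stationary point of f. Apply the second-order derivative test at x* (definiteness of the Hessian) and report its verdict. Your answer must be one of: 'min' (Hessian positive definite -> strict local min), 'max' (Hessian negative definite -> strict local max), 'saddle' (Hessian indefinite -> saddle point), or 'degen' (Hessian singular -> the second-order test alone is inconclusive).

Compute the Hessian H = grad^2 f:
  H = [[7, -2], [-2, 5]]
Verify stationarity: grad f(x*) = H x* + g = (0, 0).
Eigenvalues of H: 3.7639, 8.2361.
Both eigenvalues > 0, so H is positive definite -> x* is a strict local min.

min


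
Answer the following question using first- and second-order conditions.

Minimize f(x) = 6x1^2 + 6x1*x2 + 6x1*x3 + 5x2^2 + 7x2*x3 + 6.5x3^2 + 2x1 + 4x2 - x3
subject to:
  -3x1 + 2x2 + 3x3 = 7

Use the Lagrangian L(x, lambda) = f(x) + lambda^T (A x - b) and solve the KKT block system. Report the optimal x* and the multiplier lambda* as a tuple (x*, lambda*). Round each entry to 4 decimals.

Form the Lagrangian:
  L(x, lambda) = (1/2) x^T Q x + c^T x + lambda^T (A x - b)
Stationarity (grad_x L = 0): Q x + c + A^T lambda = 0.
Primal feasibility: A x = b.

This gives the KKT block system:
  [ Q   A^T ] [ x     ]   [-c ]
  [ A    0  ] [ lambda ] = [ b ]

Solving the linear system:
  x*      = (-1.2247, -0.0573, 1.1469)
  lambda* = (-2.0531)
  f(x*)   = 5.2732

x* = (-1.2247, -0.0573, 1.1469), lambda* = (-2.0531)


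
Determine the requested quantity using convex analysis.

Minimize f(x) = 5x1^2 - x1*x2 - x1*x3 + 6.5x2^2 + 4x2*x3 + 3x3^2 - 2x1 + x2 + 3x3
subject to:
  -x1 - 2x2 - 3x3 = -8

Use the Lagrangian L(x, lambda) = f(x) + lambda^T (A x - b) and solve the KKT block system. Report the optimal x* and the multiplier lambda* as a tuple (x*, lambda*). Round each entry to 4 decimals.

Form the Lagrangian:
  L(x, lambda) = (1/2) x^T Q x + c^T x + lambda^T (A x - b)
Stationarity (grad_x L = 0): Q x + c + A^T lambda = 0.
Primal feasibility: A x = b.

This gives the KKT block system:
  [ Q   A^T ] [ x     ]   [-c ]
  [ A    0  ] [ lambda ] = [ b ]

Solving the linear system:
  x*      = (0.9744, 0.1282, 2.2564)
  lambda* = (5.359)
  f(x*)   = 23.9103

x* = (0.9744, 0.1282, 2.2564), lambda* = (5.359)


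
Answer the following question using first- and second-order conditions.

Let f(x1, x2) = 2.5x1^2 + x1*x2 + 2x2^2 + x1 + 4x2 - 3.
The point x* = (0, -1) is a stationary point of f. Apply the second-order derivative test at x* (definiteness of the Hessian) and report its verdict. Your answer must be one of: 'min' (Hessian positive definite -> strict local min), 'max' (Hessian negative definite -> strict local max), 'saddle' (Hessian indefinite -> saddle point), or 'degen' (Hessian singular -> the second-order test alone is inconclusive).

Compute the Hessian H = grad^2 f:
  H = [[5, 1], [1, 4]]
Verify stationarity: grad f(x*) = H x* + g = (0, 0).
Eigenvalues of H: 3.382, 5.618.
Both eigenvalues > 0, so H is positive definite -> x* is a strict local min.

min


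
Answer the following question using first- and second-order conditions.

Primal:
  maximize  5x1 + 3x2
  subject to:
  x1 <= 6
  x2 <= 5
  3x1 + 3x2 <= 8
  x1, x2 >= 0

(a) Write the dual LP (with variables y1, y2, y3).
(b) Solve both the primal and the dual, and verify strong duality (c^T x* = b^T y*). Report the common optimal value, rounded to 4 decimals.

The standard primal-dual pair for 'max c^T x s.t. A x <= b, x >= 0' is:
  Dual:  min b^T y  s.t.  A^T y >= c,  y >= 0.

So the dual LP is:
  minimize  6y1 + 5y2 + 8y3
  subject to:
    y1 + 3y3 >= 5
    y2 + 3y3 >= 3
    y1, y2, y3 >= 0

Solving the primal: x* = (2.6667, 0).
  primal value c^T x* = 13.3333.
Solving the dual: y* = (0, 0, 1.6667).
  dual value b^T y* = 13.3333.
Strong duality: c^T x* = b^T y*. Confirmed.

13.3333


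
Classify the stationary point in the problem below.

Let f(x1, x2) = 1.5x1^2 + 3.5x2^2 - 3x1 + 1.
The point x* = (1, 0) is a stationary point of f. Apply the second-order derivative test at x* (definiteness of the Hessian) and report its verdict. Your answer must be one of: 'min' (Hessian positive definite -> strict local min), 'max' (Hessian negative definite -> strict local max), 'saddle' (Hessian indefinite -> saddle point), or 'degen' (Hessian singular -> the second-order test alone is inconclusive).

Compute the Hessian H = grad^2 f:
  H = [[3, 0], [0, 7]]
Verify stationarity: grad f(x*) = H x* + g = (0, 0).
Eigenvalues of H: 3, 7.
Both eigenvalues > 0, so H is positive definite -> x* is a strict local min.

min


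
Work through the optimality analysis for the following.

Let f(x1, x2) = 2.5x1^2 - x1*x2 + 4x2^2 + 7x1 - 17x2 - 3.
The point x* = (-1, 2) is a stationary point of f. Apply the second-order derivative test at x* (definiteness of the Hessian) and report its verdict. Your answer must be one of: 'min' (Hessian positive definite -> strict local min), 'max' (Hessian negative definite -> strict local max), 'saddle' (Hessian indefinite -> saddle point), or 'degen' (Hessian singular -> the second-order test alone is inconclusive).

Compute the Hessian H = grad^2 f:
  H = [[5, -1], [-1, 8]]
Verify stationarity: grad f(x*) = H x* + g = (0, 0).
Eigenvalues of H: 4.6972, 8.3028.
Both eigenvalues > 0, so H is positive definite -> x* is a strict local min.

min


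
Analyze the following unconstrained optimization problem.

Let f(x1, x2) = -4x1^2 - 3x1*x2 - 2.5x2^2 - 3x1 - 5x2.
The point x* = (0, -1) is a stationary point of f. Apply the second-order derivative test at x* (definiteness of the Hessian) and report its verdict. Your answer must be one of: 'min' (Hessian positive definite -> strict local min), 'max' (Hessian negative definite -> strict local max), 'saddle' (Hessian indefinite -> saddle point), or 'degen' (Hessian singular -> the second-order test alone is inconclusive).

Compute the Hessian H = grad^2 f:
  H = [[-8, -3], [-3, -5]]
Verify stationarity: grad f(x*) = H x* + g = (0, 0).
Eigenvalues of H: -9.8541, -3.1459.
Both eigenvalues < 0, so H is negative definite -> x* is a strict local max.

max


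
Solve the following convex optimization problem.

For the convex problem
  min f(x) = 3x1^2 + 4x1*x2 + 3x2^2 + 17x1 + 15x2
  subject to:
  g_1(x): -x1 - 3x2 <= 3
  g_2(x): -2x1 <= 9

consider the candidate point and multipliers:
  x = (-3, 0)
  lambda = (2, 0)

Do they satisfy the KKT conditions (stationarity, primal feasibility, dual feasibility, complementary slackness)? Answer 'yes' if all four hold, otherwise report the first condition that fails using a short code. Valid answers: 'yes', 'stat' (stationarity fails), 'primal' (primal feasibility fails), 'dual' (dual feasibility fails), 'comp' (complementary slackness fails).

Gradient of f: grad f(x) = Q x + c = (-1, 3)
Constraint values g_i(x) = a_i^T x - b_i:
  g_1((-3, 0)) = 0
  g_2((-3, 0)) = -3
Stationarity residual: grad f(x) + sum_i lambda_i a_i = (-3, -3)
  -> stationarity FAILS
Primal feasibility (all g_i <= 0): OK
Dual feasibility (all lambda_i >= 0): OK
Complementary slackness (lambda_i * g_i(x) = 0 for all i): OK

Verdict: the first failing condition is stationarity -> stat.

stat


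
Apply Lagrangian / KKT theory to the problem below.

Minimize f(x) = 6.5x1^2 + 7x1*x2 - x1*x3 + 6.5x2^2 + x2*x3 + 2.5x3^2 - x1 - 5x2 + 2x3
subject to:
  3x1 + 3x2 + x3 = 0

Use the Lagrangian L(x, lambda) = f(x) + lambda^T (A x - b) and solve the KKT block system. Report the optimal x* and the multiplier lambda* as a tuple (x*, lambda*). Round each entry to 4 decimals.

Form the Lagrangian:
  L(x, lambda) = (1/2) x^T Q x + c^T x + lambda^T (A x - b)
Stationarity (grad_x L = 0): Q x + c + A^T lambda = 0.
Primal feasibility: A x = b.

This gives the KKT block system:
  [ Q   A^T ] [ x     ]   [-c ]
  [ A    0  ] [ lambda ] = [ b ]

Solving the linear system:
  x*      = (-0.3333, 0.5449, -0.6346)
  lambda* = (0.2949)
  f(x*)   = -1.8301

x* = (-0.3333, 0.5449, -0.6346), lambda* = (0.2949)


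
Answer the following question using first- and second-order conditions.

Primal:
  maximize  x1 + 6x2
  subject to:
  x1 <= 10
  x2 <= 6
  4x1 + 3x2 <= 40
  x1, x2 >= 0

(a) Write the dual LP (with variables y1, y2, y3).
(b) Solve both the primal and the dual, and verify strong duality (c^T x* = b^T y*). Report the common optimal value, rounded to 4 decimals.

The standard primal-dual pair for 'max c^T x s.t. A x <= b, x >= 0' is:
  Dual:  min b^T y  s.t.  A^T y >= c,  y >= 0.

So the dual LP is:
  minimize  10y1 + 6y2 + 40y3
  subject to:
    y1 + 4y3 >= 1
    y2 + 3y3 >= 6
    y1, y2, y3 >= 0

Solving the primal: x* = (5.5, 6).
  primal value c^T x* = 41.5.
Solving the dual: y* = (0, 5.25, 0.25).
  dual value b^T y* = 41.5.
Strong duality: c^T x* = b^T y*. Confirmed.

41.5


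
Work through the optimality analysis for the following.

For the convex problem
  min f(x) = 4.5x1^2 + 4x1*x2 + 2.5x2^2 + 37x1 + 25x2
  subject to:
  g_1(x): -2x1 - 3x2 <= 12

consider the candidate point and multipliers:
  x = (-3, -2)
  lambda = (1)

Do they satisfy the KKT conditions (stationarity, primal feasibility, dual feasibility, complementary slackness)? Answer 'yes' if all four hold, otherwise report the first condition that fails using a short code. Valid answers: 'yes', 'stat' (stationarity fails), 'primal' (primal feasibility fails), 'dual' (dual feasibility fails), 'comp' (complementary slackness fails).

Gradient of f: grad f(x) = Q x + c = (2, 3)
Constraint values g_i(x) = a_i^T x - b_i:
  g_1((-3, -2)) = 0
Stationarity residual: grad f(x) + sum_i lambda_i a_i = (0, 0)
  -> stationarity OK
Primal feasibility (all g_i <= 0): OK
Dual feasibility (all lambda_i >= 0): OK
Complementary slackness (lambda_i * g_i(x) = 0 for all i): OK

Verdict: yes, KKT holds.

yes


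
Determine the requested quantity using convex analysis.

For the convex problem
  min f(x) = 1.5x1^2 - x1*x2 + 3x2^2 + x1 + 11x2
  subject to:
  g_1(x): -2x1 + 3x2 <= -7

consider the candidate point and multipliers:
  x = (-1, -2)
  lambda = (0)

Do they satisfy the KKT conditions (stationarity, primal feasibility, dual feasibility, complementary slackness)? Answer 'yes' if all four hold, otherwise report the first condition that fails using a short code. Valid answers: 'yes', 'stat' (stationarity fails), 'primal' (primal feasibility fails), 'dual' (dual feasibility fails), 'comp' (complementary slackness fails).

Gradient of f: grad f(x) = Q x + c = (0, 0)
Constraint values g_i(x) = a_i^T x - b_i:
  g_1((-1, -2)) = 3
Stationarity residual: grad f(x) + sum_i lambda_i a_i = (0, 0)
  -> stationarity OK
Primal feasibility (all g_i <= 0): FAILS
Dual feasibility (all lambda_i >= 0): OK
Complementary slackness (lambda_i * g_i(x) = 0 for all i): OK

Verdict: the first failing condition is primal_feasibility -> primal.

primal


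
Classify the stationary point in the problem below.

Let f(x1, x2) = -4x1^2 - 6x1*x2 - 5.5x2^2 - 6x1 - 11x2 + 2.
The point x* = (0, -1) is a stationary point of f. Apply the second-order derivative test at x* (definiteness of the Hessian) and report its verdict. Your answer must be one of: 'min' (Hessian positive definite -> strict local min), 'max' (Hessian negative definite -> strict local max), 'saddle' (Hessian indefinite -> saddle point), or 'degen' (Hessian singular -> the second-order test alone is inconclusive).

Compute the Hessian H = grad^2 f:
  H = [[-8, -6], [-6, -11]]
Verify stationarity: grad f(x*) = H x* + g = (0, 0).
Eigenvalues of H: -15.6847, -3.3153.
Both eigenvalues < 0, so H is negative definite -> x* is a strict local max.

max


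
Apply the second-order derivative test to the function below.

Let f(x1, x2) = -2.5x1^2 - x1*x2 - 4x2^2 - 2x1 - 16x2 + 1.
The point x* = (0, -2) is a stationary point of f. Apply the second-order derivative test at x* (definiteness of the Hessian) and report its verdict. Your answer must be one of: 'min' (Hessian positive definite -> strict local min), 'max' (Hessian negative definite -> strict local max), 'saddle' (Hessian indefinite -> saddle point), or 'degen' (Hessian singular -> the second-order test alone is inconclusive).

Compute the Hessian H = grad^2 f:
  H = [[-5, -1], [-1, -8]]
Verify stationarity: grad f(x*) = H x* + g = (0, 0).
Eigenvalues of H: -8.3028, -4.6972.
Both eigenvalues < 0, so H is negative definite -> x* is a strict local max.

max


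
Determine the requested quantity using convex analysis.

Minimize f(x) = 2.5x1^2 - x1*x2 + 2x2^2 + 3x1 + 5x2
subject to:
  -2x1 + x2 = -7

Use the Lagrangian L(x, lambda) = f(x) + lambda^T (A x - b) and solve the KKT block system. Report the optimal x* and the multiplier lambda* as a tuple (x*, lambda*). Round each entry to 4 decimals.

Form the Lagrangian:
  L(x, lambda) = (1/2) x^T Q x + c^T x + lambda^T (A x - b)
Stationarity (grad_x L = 0): Q x + c + A^T lambda = 0.
Primal feasibility: A x = b.

This gives the KKT block system:
  [ Q   A^T ] [ x     ]   [-c ]
  [ A    0  ] [ lambda ] = [ b ]

Solving the linear system:
  x*      = (2.1176, -2.7647)
  lambda* = (8.1765)
  f(x*)   = 24.8824

x* = (2.1176, -2.7647), lambda* = (8.1765)


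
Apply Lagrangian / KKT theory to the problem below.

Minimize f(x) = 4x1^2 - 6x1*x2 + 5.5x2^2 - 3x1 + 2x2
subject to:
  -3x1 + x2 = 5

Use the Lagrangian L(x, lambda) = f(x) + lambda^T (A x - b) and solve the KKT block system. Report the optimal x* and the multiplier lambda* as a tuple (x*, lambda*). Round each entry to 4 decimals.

Form the Lagrangian:
  L(x, lambda) = (1/2) x^T Q x + c^T x + lambda^T (A x - b)
Stationarity (grad_x L = 0): Q x + c + A^T lambda = 0.
Primal feasibility: A x = b.

This gives the KKT block system:
  [ Q   A^T ] [ x     ]   [-c ]
  [ A    0  ] [ lambda ] = [ b ]

Solving the linear system:
  x*      = (-1.9437, -0.831)
  lambda* = (-4.5211)
  f(x*)   = 13.3873

x* = (-1.9437, -0.831), lambda* = (-4.5211)


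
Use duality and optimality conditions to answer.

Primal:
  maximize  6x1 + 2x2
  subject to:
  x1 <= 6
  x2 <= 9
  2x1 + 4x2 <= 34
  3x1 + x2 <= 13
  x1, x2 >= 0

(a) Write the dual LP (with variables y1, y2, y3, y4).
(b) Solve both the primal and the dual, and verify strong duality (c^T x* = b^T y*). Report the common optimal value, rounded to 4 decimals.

The standard primal-dual pair for 'max c^T x s.t. A x <= b, x >= 0' is:
  Dual:  min b^T y  s.t.  A^T y >= c,  y >= 0.

So the dual LP is:
  minimize  6y1 + 9y2 + 34y3 + 13y4
  subject to:
    y1 + 2y3 + 3y4 >= 6
    y2 + 4y3 + y4 >= 2
    y1, y2, y3, y4 >= 0

Solving the primal: x* = (1.8, 7.6).
  primal value c^T x* = 26.
Solving the dual: y* = (0, 0, 0, 2).
  dual value b^T y* = 26.
Strong duality: c^T x* = b^T y*. Confirmed.

26


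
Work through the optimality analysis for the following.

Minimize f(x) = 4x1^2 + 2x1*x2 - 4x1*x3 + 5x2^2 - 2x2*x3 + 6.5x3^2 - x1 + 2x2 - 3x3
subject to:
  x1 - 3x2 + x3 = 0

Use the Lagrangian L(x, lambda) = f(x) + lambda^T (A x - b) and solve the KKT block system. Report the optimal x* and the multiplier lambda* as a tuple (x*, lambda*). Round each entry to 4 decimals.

Form the Lagrangian:
  L(x, lambda) = (1/2) x^T Q x + c^T x + lambda^T (A x - b)
Stationarity (grad_x L = 0): Q x + c + A^T lambda = 0.
Primal feasibility: A x = b.

This gives the KKT block system:
  [ Q   A^T ] [ x     ]   [-c ]
  [ A    0  ] [ lambda ] = [ b ]

Solving the linear system:
  x*      = (0.0879, 0.0968, 0.2025)
  lambda* = (0.913)
  f(x*)   = -0.2509

x* = (0.0879, 0.0968, 0.2025), lambda* = (0.913)


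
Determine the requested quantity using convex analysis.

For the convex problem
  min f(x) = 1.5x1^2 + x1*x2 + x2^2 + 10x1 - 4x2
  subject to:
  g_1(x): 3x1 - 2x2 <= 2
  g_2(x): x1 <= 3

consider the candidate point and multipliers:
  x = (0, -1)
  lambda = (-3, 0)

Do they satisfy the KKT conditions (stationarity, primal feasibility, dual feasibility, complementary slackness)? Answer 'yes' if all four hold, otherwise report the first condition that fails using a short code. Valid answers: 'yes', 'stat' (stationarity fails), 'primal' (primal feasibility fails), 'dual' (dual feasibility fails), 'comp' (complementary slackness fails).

Gradient of f: grad f(x) = Q x + c = (9, -6)
Constraint values g_i(x) = a_i^T x - b_i:
  g_1((0, -1)) = 0
  g_2((0, -1)) = -3
Stationarity residual: grad f(x) + sum_i lambda_i a_i = (0, 0)
  -> stationarity OK
Primal feasibility (all g_i <= 0): OK
Dual feasibility (all lambda_i >= 0): FAILS
Complementary slackness (lambda_i * g_i(x) = 0 for all i): OK

Verdict: the first failing condition is dual_feasibility -> dual.

dual


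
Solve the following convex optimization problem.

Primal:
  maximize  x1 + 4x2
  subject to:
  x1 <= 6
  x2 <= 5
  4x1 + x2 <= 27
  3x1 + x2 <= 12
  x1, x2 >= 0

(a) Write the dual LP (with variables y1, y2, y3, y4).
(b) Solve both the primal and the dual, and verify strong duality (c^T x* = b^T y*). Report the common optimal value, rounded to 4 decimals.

The standard primal-dual pair for 'max c^T x s.t. A x <= b, x >= 0' is:
  Dual:  min b^T y  s.t.  A^T y >= c,  y >= 0.

So the dual LP is:
  minimize  6y1 + 5y2 + 27y3 + 12y4
  subject to:
    y1 + 4y3 + 3y4 >= 1
    y2 + y3 + y4 >= 4
    y1, y2, y3, y4 >= 0

Solving the primal: x* = (2.3333, 5).
  primal value c^T x* = 22.3333.
Solving the dual: y* = (0, 3.6667, 0, 0.3333).
  dual value b^T y* = 22.3333.
Strong duality: c^T x* = b^T y*. Confirmed.

22.3333


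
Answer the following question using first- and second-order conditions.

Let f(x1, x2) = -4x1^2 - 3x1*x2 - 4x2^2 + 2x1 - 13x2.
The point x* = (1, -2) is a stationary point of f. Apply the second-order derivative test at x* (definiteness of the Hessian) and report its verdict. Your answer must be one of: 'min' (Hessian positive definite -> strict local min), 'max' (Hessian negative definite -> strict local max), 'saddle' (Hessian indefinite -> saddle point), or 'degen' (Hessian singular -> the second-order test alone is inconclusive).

Compute the Hessian H = grad^2 f:
  H = [[-8, -3], [-3, -8]]
Verify stationarity: grad f(x*) = H x* + g = (0, 0).
Eigenvalues of H: -11, -5.
Both eigenvalues < 0, so H is negative definite -> x* is a strict local max.

max


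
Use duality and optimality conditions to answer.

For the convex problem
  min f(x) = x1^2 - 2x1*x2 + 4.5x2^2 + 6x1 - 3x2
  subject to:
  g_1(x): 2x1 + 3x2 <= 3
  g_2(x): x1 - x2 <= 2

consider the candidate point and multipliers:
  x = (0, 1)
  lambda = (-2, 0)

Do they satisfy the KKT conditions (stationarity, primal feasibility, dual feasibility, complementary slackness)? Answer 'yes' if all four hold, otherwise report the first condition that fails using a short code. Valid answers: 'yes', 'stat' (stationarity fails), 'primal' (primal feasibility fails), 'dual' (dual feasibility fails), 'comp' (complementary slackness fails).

Gradient of f: grad f(x) = Q x + c = (4, 6)
Constraint values g_i(x) = a_i^T x - b_i:
  g_1((0, 1)) = 0
  g_2((0, 1)) = -3
Stationarity residual: grad f(x) + sum_i lambda_i a_i = (0, 0)
  -> stationarity OK
Primal feasibility (all g_i <= 0): OK
Dual feasibility (all lambda_i >= 0): FAILS
Complementary slackness (lambda_i * g_i(x) = 0 for all i): OK

Verdict: the first failing condition is dual_feasibility -> dual.

dual


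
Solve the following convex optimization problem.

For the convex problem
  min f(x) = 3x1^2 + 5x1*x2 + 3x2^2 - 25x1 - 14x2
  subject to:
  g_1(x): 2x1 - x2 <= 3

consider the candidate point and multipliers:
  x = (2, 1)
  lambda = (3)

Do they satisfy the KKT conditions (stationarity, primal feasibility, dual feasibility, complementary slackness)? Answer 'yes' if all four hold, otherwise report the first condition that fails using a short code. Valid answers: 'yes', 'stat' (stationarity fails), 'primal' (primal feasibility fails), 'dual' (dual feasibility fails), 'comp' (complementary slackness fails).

Gradient of f: grad f(x) = Q x + c = (-8, 2)
Constraint values g_i(x) = a_i^T x - b_i:
  g_1((2, 1)) = 0
Stationarity residual: grad f(x) + sum_i lambda_i a_i = (-2, -1)
  -> stationarity FAILS
Primal feasibility (all g_i <= 0): OK
Dual feasibility (all lambda_i >= 0): OK
Complementary slackness (lambda_i * g_i(x) = 0 for all i): OK

Verdict: the first failing condition is stationarity -> stat.

stat


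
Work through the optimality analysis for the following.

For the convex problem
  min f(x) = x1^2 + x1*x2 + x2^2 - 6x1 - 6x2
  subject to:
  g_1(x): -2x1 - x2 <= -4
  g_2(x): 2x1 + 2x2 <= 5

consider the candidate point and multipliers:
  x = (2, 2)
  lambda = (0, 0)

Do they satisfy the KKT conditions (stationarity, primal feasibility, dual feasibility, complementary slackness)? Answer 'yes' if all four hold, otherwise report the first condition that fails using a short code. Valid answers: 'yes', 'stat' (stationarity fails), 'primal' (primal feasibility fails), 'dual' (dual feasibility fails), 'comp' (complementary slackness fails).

Gradient of f: grad f(x) = Q x + c = (0, 0)
Constraint values g_i(x) = a_i^T x - b_i:
  g_1((2, 2)) = -2
  g_2((2, 2)) = 3
Stationarity residual: grad f(x) + sum_i lambda_i a_i = (0, 0)
  -> stationarity OK
Primal feasibility (all g_i <= 0): FAILS
Dual feasibility (all lambda_i >= 0): OK
Complementary slackness (lambda_i * g_i(x) = 0 for all i): OK

Verdict: the first failing condition is primal_feasibility -> primal.

primal


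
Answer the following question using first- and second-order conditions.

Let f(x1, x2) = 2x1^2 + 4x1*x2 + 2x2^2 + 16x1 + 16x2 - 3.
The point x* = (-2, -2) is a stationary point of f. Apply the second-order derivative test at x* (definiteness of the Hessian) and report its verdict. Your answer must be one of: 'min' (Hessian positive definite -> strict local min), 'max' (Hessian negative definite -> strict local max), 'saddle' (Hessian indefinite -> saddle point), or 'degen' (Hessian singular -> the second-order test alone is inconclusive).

Compute the Hessian H = grad^2 f:
  H = [[4, 4], [4, 4]]
Verify stationarity: grad f(x*) = H x* + g = (0, 0).
Eigenvalues of H: 0, 8.
H has a zero eigenvalue (singular; positive semidefinite but not definite), so H is neither positive definite, negative definite, nor indefinite. The second-order test alone is inconclusive -> degen.
(Indeed, f is constant along the null direction of H through x*, so x* is not a strict local extremum.)

degen
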